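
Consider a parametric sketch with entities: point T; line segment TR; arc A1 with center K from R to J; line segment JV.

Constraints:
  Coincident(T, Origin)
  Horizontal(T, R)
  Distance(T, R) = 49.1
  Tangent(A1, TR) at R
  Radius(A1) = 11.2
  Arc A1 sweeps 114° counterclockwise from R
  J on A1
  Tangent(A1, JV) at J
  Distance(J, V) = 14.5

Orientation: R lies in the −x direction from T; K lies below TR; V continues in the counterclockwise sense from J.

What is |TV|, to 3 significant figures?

60.8

T is at the origin; T and R share the same y with |TR| = 49.1 and R on the −x side, so R = (-49.1, 0.00). Tangency of A1 to TR means the radius KR is perpendicular to TR, so K = R + (0, -11.2) = (-49.1, -11.2). On A1, R sits at bearing 90° from K; a 114° counterclockwise sweep puts J at bearing 204°, so J = K + 11.2·(cos 204°, sin 204°) = (-59.3, -15.8). A1 meets JV tangentially, so KJ is at right angles to JV, so JV runs along (−sin 204°, cos 204°); with |JV| = 14.5, V = (-53.4, -29.0). Then |TV| = |V − T| = 60.8.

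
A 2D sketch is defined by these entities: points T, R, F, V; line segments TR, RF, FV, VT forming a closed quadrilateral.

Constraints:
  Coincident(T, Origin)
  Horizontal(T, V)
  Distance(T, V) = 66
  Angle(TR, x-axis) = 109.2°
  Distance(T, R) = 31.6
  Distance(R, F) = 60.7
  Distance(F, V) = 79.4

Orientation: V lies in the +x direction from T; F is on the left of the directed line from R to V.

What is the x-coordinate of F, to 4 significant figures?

33.05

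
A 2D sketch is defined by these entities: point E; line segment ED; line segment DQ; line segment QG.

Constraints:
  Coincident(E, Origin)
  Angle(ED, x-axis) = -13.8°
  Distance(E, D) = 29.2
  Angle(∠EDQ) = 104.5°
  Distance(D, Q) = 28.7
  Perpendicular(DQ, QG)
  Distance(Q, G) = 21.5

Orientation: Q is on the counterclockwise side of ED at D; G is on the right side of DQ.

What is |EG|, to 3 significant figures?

61.4

E is at the origin; ED runs at -13.8° with length 29.2, so D = 29.2·(cos -13.8°, sin -13.8°) = (28.4, -6.97). ∠EDQ = 104.5°, so DQ runs at -13.8° + (180° − 104.5°) = 61.7° from the x-axis; with |DQ| = 28.7, Q = D + 28.7·(cos 61.7°, sin 61.7°) = (42.0, 18.3). The perpendicularity gives QG at right angles to DQ; with |QG| = 21.5 on the right of DQ, G = Q + 21.5·(0.880, -0.474) = (60.9, 8.11). Then |EG| = |G − E| = 61.4.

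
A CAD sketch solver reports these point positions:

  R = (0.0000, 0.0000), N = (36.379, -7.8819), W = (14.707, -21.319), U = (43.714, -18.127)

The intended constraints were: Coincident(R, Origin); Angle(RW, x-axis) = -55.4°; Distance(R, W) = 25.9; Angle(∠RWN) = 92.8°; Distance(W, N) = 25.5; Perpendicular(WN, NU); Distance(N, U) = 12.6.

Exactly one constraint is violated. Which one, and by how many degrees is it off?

Perpendicular(WN, NU) — off by 3.80°.

R = (0.00, 0.00) ✓; RW at -55.40° ✓; |RW| = 25.90 ✓; ∠RWN = 92.80° ✓; |WN| = 25.50 ✓; ∠(WN, NU) = 86.20° ✗; |NU| = 12.60 ✓.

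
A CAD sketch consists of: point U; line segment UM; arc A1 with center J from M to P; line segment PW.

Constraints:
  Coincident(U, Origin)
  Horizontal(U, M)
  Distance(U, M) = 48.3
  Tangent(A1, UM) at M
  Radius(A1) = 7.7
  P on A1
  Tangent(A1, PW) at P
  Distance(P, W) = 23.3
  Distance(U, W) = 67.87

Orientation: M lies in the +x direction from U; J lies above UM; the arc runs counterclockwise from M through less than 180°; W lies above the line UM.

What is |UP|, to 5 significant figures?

56.037

U is at the origin; U and M share the same y with |UM| = 48.3 and M on the +x side, so M = (48.300, 0.0000). Since A1 is tangent to UM there, JM ⟂ UM, so J = M + (0, 7.7) = (48.300, 7.7000). Since JP ⟂ PW (tangency), |JW| = √(7.7² + 23.3²) = 24.539 regardless of where P sits on A1. So W lies on both circle(U, 67.87) and circle(J, 24.539); the above-UM intersection is W = (61.711, 28.251). P is the foot of the tangent from W: P = (55.743, 5.7278).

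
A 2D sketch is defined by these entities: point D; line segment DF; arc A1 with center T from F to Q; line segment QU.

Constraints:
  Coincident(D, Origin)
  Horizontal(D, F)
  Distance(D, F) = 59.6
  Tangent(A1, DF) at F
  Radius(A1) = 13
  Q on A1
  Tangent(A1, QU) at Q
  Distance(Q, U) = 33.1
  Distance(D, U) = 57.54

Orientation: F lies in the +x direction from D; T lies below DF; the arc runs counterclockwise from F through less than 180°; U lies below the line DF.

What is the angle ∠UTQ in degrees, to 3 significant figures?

68.6°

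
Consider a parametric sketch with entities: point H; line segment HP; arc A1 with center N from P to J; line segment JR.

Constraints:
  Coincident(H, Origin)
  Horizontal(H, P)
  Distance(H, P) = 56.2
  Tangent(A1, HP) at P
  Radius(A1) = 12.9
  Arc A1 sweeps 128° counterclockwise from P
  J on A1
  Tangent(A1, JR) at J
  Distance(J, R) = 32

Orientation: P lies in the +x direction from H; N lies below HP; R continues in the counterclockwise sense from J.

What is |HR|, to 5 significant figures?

80.266

H is at the origin; HP is horizontal with |HP| = 56.2 and P on the +x side, so P = (56.200, 0.0000). A1 meets HP tangentially, so NP is at right angles to HP, so N = P + (0, -12.9) = (56.200, -12.900). On A1, P sits at bearing 90° from N; a 128° counterclockwise sweep puts J at bearing 218°, so J = N + 12.9·(cos 218°, sin 218°) = (46.035, -20.842). Tangency of A1 to JR means the radius NJ is perpendicular to JR, so JR runs along (−sin 218°, cos 218°); with |JR| = 32.0, R = (65.736, -46.058). Then |HR| = |R − H| = 80.266.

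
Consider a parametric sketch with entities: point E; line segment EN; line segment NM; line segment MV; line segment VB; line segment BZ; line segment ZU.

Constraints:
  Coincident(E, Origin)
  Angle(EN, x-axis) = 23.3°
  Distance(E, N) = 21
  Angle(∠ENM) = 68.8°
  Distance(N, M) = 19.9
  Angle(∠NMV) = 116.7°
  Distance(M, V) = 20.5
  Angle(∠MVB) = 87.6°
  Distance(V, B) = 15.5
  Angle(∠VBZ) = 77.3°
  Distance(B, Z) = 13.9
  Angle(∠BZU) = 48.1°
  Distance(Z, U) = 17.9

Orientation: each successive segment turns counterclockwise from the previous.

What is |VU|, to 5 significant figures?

2.3170

∠VBZ = 77.3° gives BZ at 32.900° from the x-axis; with |BZ| = 13.9, Z = (2.8435, 9.2369). ∠BZU = 48.1° gives ZU at 164.80° from the x-axis; with |ZU| = 17.9, U = (-14.430, 13.930). Then |VU| = |U − V| = 2.3170.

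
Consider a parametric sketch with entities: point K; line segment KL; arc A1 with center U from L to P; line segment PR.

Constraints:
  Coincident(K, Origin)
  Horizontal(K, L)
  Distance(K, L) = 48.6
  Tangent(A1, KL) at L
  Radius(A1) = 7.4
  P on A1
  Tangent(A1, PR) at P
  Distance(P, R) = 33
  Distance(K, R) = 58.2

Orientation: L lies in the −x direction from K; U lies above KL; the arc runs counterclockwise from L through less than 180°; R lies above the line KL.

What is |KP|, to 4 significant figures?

41.88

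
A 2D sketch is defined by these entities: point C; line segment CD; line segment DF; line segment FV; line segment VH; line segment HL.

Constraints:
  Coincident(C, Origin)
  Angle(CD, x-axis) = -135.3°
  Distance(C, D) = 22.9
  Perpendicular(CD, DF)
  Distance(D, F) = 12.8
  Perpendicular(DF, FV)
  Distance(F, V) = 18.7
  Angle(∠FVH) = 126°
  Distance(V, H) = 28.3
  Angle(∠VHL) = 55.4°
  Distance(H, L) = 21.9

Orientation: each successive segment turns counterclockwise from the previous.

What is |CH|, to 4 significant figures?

16.02

C is at the origin; CD runs at -135.3° with length 22.9, so D = (-16.28, -16.11). The perpendicularity gives DF at right angles to CD, so DF runs at -45.30°; with |DF| = 12.8, F = (-7.274, -25.21). DF is perpendicular to FV, so FV runs at 44.70°; with |FV| = 18.7, V = (6.018, -12.05). ∠FVH = 126.0° gives VH at 98.70° from the x-axis; with |VH| = 28.3, H = (1.737, 15.92). Then |CH| = |H − C| = 16.02.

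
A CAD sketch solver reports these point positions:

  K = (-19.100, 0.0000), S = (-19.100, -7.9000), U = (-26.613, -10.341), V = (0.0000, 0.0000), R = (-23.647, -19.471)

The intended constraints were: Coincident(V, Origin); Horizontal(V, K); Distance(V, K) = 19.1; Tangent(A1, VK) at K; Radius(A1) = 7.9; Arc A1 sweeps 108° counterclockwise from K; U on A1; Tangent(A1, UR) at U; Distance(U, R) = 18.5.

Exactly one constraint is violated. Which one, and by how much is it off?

Distance(U, R) = 18.5 — off by 8.90.

V = (0.00, 0.00) ✓; V.y = 0.00, K.y = 0.00 ✓; |VK| = 19.10 ✓; ∠(SK, KV) = 90.00° ✓; |SK| = 7.900 ✓; bearing(S→U) − bearing(S→K) = 108.0° ✓; |SU| = 7.900 ✓; ∠(SU, UR) = 90.00° ✓; |UR| = 9.600 ✗.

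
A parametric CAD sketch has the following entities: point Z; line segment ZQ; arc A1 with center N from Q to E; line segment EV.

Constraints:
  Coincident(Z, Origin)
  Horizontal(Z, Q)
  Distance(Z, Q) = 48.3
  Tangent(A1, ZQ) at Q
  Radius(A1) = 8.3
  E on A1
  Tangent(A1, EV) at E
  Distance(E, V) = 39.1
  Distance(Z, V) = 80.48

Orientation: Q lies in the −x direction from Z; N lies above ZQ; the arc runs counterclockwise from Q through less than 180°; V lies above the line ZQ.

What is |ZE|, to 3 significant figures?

44.3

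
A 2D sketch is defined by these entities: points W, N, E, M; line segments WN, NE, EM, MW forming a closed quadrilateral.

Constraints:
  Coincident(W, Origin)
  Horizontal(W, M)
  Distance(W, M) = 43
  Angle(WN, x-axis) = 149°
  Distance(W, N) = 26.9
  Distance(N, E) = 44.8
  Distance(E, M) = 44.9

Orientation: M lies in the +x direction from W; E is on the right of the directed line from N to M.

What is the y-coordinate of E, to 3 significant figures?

-22.0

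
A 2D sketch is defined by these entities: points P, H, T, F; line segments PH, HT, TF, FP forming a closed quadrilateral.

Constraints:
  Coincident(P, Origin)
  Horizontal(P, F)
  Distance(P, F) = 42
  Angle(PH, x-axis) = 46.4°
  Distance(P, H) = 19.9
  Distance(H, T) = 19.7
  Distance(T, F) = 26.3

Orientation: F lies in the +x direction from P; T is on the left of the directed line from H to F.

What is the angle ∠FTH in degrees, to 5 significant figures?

85.986°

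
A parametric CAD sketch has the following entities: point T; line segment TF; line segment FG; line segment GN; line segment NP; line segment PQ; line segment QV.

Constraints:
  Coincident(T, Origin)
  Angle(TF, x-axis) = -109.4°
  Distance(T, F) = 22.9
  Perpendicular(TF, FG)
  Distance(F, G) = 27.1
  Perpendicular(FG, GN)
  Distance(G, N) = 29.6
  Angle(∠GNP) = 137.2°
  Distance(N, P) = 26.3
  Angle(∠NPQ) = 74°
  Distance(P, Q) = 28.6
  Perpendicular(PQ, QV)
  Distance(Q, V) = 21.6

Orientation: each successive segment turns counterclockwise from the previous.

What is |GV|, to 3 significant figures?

19.4

∠NPQ = 74.0° gives PQ at -141° from the x-axis; with |PQ| = 28.6, Q = (-4.76, 3.30). PQ is perpendicular to QV, so QV runs at -50.6°; with |QV| = 21.6, V = (8.95, -13.4). Then |GV| = |V − G| = 19.4.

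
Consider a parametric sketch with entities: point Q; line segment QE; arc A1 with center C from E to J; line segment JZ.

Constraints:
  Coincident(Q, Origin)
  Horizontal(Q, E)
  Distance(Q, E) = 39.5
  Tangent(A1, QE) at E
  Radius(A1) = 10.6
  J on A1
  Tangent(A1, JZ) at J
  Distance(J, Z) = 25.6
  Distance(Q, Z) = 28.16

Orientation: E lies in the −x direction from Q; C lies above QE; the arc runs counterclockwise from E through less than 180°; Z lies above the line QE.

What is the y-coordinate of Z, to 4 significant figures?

23.76

Q is at the origin; QE is horizontal with |QE| = 39.5 and E on the −x side, so E = (-39.50, 0.000). A1 meets QE tangentially, so CE is at right angles to QE, so C = E + (0, 10.6) = (-39.50, 10.60). Since CJ ⟂ JZ (tangency), |CZ| = √(10.6² + 25.6²) = 27.71 regardless of where J sits on A1. So Z lies on both circle(Q, 28.16) and circle(C, 27.71); the above-QE intersection is Z = (-15.12, 23.76). J is the foot of the tangent from Z: J = (-31.28, 3.907).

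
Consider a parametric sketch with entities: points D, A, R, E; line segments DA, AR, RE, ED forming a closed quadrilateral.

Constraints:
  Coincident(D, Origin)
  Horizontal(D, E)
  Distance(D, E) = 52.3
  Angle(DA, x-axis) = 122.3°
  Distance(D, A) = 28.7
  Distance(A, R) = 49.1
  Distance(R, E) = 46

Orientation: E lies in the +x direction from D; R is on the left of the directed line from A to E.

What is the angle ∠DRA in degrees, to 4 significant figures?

33.20°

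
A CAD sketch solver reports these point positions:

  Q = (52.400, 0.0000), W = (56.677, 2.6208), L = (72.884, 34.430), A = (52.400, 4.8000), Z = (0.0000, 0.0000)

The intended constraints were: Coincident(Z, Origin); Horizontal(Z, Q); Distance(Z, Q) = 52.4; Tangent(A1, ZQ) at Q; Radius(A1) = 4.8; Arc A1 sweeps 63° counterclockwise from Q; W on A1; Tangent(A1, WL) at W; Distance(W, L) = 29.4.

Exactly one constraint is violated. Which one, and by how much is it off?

Distance(W, L) = 29.4 — off by 6.30.

Z = (0.00, 0.00) ✓; Z.y = 0.00, Q.y = 0.00 ✓; |ZQ| = 52.40 ✓; ∠(AQ, QZ) = 90.00° ✓; |AQ| = 4.800 ✓; bearing(A→W) − bearing(A→Q) = 63.00° ✓; |AW| = 4.800 ✓; ∠(AW, WL) = 90.00° ✓; |WL| = 35.70 ✗.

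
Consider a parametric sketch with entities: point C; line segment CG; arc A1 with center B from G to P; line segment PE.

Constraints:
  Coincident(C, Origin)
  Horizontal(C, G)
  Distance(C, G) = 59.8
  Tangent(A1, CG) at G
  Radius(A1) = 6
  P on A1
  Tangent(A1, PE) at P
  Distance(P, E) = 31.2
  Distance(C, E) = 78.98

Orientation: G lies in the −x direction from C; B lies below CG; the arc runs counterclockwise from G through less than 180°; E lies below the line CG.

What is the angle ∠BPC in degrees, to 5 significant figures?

12.879°

C is at the origin; CG is horizontal with |CG| = 59.8 and G on the −x side, so G = (-59.800, 0.0000). Tangency of A1 to CG means the radius BG is perpendicular to CG, so B = G + (0, -6) = (-59.800, -6.0000). Since BP ⟂ PE (tangency), |BE| = √(6.0² + 31.2²) = 31.772 regardless of where P sits on A1. So E lies on both circle(C, 78.98) and circle(B, 31.772); the below-CG intersection is E = (-70.306, -35.984). P is the foot of the tangent from E: P = (-65.735, -5.1210).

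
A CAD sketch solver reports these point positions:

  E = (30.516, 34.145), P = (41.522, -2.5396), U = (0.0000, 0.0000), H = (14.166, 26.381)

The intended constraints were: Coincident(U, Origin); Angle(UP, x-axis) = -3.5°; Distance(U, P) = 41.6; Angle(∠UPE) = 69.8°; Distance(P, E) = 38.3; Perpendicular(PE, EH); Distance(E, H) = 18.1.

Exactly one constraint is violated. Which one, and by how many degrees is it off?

Perpendicular(PE, EH) — off by 8.70°.

U = (0.00, 0.00) ✓; UP at -3.500° ✓; |UP| = 41.60 ✓; ∠UPE = 69.80° ✓; |PE| = 38.30 ✓; ∠(PE, EH) = 98.70° ✗; |EH| = 18.10 ✓.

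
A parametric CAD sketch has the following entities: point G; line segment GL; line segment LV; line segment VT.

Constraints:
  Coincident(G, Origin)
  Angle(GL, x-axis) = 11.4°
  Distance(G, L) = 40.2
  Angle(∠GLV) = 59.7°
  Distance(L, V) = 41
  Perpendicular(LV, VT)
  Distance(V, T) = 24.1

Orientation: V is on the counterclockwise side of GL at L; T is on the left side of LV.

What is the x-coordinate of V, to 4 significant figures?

12.13

G is at the origin; GL runs at 11.4° with length 40.2, so L = 40.2·(cos 11.4°, sin 11.4°) = (39.41, 7.946). ∠GLV = 59.7°, so LV runs at 11.4° + (180° − 59.7°) = 131.7° from the x-axis; with |LV| = 41.0, V = L + 41.0·(cos 131.7°, sin 131.7°) = (12.13, 38.56). So V.x = 12.13.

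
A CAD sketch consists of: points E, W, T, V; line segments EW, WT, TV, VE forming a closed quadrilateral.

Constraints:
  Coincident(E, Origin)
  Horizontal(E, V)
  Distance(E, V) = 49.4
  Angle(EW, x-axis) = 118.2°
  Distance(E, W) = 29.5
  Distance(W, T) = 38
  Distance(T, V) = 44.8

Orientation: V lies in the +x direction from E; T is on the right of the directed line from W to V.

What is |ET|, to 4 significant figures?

8.574

E is at the origin; EV is horizontal with |EV| = 49.4 and V in +x, so V = (49.4, 0). EW runs at 118.2° with |EW| = 29.5, so W = (-13.94, 26.00). T is determined by |WT| = 38.0 and |TV| = 44.8 together: it lies at the intersection of circle(W, 38.0) and circle(V, 44.8). With |WV| = 68.47, the foot of the radical line on WV is 30.12 from W and the perpendicular offset is √(38.0² − 30.12²) = 23.17. Taking the right-of-WV solution: T = (5.130, -6.870).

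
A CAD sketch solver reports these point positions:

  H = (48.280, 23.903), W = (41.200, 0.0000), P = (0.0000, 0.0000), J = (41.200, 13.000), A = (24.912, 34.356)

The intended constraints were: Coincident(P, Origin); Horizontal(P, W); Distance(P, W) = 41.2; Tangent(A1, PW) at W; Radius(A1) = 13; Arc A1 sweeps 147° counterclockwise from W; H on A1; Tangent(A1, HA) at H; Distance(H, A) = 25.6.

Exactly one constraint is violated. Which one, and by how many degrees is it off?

Tangent(A1, HA) at H — off by 8.90°.

P = (0.00, 0.00) ✓; P.y = 0.00, W.y = 0.00 ✓; |PW| = 41.20 ✓; ∠(JW, WP) = 90.00° ✓; |JW| = 13.00 ✓; bearing(J→H) − bearing(J→W) = 147.0° ✓; |JH| = 13.00 ✓; ∠(JH, HA) = 81.10° ✗; |HA| = 25.60 ✓.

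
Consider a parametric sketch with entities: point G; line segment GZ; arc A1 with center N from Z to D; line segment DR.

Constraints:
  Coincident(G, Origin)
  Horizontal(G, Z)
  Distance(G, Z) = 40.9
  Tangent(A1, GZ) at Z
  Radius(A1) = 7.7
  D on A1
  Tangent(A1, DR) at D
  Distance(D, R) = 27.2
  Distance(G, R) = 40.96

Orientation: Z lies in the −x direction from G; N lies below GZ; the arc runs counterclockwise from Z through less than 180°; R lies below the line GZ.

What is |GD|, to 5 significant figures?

47.987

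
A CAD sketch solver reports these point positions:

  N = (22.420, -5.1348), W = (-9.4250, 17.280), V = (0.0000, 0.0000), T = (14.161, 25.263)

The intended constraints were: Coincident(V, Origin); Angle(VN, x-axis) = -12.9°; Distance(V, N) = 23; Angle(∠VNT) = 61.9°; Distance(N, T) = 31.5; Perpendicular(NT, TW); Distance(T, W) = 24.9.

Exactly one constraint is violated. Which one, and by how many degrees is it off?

Perpendicular(NT, TW) — off by 3.50°.

V = (0.00, 0.00) ✓; VN at -12.90° ✓; |VN| = 23.00 ✓; ∠VNT = 61.90° ✓; |NT| = 31.50 ✓; ∠(NT, TW) = 93.50° ✗; |TW| = 24.90 ✓.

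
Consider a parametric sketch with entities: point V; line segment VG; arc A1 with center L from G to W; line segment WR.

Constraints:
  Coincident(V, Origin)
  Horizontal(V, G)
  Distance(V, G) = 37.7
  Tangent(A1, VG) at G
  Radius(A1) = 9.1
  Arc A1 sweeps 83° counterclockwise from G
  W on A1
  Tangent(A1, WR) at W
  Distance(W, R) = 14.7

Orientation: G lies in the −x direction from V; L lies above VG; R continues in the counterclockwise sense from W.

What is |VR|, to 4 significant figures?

35.10

On A1, G sits at bearing -90° from L; an 83° counterclockwise sweep puts W at bearing -7°, so W = L + 9.1·(cos -7°, sin -7°) = (-28.67, 7.991). The tangent condition forces LW to be normal to WR, so WR runs along (−sin -7°, cos -7°); with |WR| = 14.7, R = (-26.88, 22.58). Then |VR| = |R − V| = 35.10.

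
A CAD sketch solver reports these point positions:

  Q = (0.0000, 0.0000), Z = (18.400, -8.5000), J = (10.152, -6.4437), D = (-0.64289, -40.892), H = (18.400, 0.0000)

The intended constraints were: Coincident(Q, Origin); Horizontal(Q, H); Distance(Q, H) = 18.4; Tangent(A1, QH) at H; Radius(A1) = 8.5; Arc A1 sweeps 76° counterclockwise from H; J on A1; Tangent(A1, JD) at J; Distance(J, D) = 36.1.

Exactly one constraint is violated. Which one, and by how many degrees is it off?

Tangent(A1, JD) at J — off by 3.40°.

Q = (0.00, 0.00) ✓; Q.y = 0.00, H.y = 0.00 ✓; |QH| = 18.40 ✓; ∠(ZH, HQ) = 90.00° ✓; |ZH| = 8.500 ✓; bearing(Z→J) − bearing(Z→H) = 76.00° ✓; |ZJ| = 8.500 ✓; ∠(ZJ, JD) = 93.40° ✗; |JD| = 36.10 ✓.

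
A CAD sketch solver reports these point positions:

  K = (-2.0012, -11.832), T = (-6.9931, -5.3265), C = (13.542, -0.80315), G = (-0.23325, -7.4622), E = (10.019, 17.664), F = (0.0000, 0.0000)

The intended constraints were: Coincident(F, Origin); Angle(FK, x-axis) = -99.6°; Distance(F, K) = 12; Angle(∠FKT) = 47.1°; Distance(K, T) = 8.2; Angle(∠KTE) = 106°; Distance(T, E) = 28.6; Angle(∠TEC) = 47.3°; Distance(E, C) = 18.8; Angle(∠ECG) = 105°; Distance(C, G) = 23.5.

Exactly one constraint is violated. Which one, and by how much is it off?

Distance(C, G) = 23.5 — off by 8.20.

F = (0.00, 0.00) ✓; FK at -99.60° ✓; |FK| = 12.00 ✓; ∠FKT = 47.10° ✓; |KT| = 8.200 ✓; ∠KTE = 106.0° ✓; |TE| = 28.60 ✓; ∠TEC = 47.30° ✓; |EC| = 18.80 ✓; ∠ECG = 105.0° ✓; |CG| = 15.30 ✗.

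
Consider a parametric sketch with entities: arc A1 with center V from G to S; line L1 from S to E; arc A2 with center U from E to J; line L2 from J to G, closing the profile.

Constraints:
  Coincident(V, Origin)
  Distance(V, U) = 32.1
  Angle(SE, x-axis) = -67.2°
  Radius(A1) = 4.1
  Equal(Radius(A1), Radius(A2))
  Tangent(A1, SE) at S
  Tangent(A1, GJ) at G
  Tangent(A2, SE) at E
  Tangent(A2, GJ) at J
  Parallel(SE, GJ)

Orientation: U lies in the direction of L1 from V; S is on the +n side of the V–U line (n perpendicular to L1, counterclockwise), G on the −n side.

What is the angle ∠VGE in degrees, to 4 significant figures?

75.67°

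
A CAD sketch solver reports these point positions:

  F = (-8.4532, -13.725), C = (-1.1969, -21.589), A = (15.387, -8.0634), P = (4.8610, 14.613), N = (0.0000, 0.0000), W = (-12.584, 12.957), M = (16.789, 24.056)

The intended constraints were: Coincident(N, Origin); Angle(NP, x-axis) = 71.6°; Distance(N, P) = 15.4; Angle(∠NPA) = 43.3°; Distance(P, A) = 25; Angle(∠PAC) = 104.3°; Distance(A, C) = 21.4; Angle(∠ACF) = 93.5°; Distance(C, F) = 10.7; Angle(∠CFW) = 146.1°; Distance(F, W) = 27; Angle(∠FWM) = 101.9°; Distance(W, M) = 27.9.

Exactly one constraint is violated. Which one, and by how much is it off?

Distance(W, M) = 27.9 — off by 3.50.

N = (0.00, 0.00) ✓; NP at 71.60° ✓; |NP| = 15.40 ✓; ∠NPA = 43.30° ✓; |PA| = 25.00 ✓; ∠PAC = 104.3° ✓; |AC| = 21.40 ✓; ∠ACF = 93.50° ✓; |CF| = 10.70 ✓; ∠CFW = 146.1° ✓; |FW| = 27.00 ✓; ∠FWM = 101.9° ✓; |WM| = 31.40 ✗.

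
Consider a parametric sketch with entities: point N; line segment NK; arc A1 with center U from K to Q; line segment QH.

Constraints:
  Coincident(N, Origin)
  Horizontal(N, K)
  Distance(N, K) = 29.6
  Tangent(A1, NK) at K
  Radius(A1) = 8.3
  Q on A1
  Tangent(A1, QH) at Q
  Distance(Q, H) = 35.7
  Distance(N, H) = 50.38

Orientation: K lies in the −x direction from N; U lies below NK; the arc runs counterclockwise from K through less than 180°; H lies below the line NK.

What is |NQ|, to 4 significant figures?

39.00

Checks: N.y = 0.00, K.y = 0.00 ✓; |UQ| = 8.300 ✓; ∠(UQ, QH) = 90.00° ✓; |QH| = 35.70 ✓; |NH| = 50.38 ✓.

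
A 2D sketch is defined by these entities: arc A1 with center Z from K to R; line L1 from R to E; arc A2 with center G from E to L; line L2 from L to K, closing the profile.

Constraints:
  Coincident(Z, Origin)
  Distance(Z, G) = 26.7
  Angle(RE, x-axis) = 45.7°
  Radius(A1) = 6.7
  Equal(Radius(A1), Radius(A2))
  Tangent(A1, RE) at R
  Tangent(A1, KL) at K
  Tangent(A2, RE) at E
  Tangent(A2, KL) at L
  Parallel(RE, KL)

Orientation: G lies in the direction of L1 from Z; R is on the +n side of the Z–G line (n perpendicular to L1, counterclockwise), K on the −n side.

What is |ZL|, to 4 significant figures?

27.53

Tangency of A1 to both parallel lines with radius 6.7 puts R and K at Z ± 6.7·n: R = (-4.795, 4.679), K = (4.795, -4.679). Equal radii place E and L the same way about G: E = G + 6.7·n = (13.85, 23.79), L = G − 6.7·n = (23.44, 14.43). Then |ZL| = |L − Z| = 27.53.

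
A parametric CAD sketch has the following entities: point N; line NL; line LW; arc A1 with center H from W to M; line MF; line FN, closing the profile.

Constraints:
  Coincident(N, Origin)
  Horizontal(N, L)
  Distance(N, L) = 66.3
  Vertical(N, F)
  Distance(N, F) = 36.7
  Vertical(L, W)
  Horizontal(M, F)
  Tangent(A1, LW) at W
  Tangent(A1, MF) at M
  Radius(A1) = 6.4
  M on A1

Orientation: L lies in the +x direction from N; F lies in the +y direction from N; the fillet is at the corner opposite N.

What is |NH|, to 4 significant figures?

67.13

N is at the origin; N and L share the same y with |NL| = 66.3 and L on the +x side, so L = (66.30, 0.000). NF is vertical with |NF| = 36.7 and F on the +y side, so F = (0.000, 36.70). The virtual corner opposite N is at (66.30, 36.70). The tangent condition forces HW to be normal to LW and since A1 is tangent to MF there, HM ⟂ MF, with radius 6.4, so the center H sits 6.4 in from both sides at H = (59.90, 30.30). Then |NH| = |H − N| = 67.13.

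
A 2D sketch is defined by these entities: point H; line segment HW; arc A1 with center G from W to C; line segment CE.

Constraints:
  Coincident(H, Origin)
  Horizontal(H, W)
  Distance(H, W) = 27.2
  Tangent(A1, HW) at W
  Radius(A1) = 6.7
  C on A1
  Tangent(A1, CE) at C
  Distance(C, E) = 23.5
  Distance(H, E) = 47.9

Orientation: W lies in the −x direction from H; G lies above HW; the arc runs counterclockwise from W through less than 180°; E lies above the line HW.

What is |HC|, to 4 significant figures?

25.08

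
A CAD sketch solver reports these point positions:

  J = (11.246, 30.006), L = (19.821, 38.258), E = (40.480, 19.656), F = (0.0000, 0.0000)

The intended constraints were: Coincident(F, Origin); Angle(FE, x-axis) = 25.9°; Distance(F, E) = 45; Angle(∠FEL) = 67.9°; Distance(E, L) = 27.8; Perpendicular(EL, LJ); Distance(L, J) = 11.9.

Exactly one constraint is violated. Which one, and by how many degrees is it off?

Perpendicular(EL, LJ) — off by 4.10°.

F = (0.00, 0.00) ✓; FE at 25.90° ✓; |FE| = 45.00 ✓; ∠FEL = 67.90° ✓; |EL| = 27.80 ✓; ∠(EL, LJ) = 85.90° ✗; |LJ| = 11.90 ✓.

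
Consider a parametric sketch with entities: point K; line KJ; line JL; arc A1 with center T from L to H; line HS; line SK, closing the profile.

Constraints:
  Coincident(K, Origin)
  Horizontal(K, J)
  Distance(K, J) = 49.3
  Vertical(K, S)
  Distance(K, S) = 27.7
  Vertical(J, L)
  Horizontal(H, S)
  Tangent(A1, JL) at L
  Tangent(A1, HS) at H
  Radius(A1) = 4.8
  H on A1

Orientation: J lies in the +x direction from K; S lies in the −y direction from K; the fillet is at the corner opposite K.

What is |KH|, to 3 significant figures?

52.4

K is at the origin; K and J share the same y with |KJ| = 49.3 and J on the +x side, so J = (49.3, 0.00). KS is vertical with |KS| = 27.7 and S on the −y side, so S = (0.00, -27.7). The virtual corner opposite K is at (49.3, -27.7). Since A1 is tangent to JL there, TL ⟂ JL and A1 meets HS tangentially, so TH is at right angles to HS, with radius 4.8, so the center T sits 4.8 in from both sides at T = (44.5, -22.9). That places the tangent points at L = (49.3, -22.9) on JL and H = (44.5, -27.7) on HS. Then |KH| = |H − K| = 52.4.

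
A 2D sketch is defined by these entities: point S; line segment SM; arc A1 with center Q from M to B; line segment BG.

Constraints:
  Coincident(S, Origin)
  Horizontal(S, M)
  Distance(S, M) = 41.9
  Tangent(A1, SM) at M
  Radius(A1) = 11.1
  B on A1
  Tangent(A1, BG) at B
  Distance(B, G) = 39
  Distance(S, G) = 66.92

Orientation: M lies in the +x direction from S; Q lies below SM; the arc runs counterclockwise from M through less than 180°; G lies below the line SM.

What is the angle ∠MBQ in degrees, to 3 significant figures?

36.6°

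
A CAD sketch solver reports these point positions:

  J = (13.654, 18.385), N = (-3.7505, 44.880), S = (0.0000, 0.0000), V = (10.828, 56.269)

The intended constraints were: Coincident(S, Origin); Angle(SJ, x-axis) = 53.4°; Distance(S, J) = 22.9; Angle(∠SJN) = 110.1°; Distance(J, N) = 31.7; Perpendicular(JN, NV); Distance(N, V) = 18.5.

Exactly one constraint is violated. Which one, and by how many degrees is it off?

Perpendicular(JN, NV) — off by 4.70°.

S = (0.00, 0.00) ✓; SJ at 53.40° ✓; |SJ| = 22.90 ✓; ∠SJN = 110.1° ✓; |JN| = 31.70 ✓; ∠(JN, NV) = 85.30° ✗; |NV| = 18.50 ✓.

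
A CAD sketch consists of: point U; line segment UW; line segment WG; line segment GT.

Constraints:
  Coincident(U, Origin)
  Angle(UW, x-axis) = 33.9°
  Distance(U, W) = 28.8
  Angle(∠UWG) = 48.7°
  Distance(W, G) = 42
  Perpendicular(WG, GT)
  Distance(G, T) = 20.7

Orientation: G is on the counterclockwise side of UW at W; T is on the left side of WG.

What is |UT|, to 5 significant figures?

23.011

∠UWG = 48.7°, so WG runs at 33.9° + (180° − 48.7°) = 165.20° from the x-axis; with |WG| = 42.0, G = W + 42.0·(cos 165.20°, sin 165.20°) = (-16.702, 26.792). WG ⟂ GT; with |GT| = 20.7 on the left of WG, T = G + 20.7·(-0.25545, -0.96682) = (-21.990, 6.7785). Then |UT| = |T − U| = 23.011.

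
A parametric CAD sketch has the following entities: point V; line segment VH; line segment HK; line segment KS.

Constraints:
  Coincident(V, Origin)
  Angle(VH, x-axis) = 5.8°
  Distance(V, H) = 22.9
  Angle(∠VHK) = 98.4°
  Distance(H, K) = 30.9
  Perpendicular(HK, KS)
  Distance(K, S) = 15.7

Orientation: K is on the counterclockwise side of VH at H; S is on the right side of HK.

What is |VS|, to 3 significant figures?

51.4

V is at the origin; VH runs at 5.8° with length 22.9, so H = 22.9·(cos 5.8°, sin 5.8°) = (22.8, 2.31). ∠VHK = 98.4°, so HK runs at 5.8° + (180° − 98.4°) = 87.4° from the x-axis; with |HK| = 30.9, K = H + 30.9·(cos 87.4°, sin 87.4°) = (24.2, 33.2). HK ⟂ KS; with |KS| = 15.7 on the right of HK, S = K + 15.7·(0.999, -0.0454) = (39.9, 32.5). Then |VS| = |S − V| = 51.4.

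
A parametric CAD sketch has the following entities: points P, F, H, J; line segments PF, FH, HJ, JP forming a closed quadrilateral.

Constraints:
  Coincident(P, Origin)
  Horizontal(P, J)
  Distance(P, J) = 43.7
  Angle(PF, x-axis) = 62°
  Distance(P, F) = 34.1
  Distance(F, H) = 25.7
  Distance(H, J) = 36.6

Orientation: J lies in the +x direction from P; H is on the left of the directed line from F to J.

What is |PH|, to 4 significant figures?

54.82

Checks: P.y = 0.00, J.y = 0.00 ✓; |FH| = 25.70 ✓; |HJ| = 36.60 ✓.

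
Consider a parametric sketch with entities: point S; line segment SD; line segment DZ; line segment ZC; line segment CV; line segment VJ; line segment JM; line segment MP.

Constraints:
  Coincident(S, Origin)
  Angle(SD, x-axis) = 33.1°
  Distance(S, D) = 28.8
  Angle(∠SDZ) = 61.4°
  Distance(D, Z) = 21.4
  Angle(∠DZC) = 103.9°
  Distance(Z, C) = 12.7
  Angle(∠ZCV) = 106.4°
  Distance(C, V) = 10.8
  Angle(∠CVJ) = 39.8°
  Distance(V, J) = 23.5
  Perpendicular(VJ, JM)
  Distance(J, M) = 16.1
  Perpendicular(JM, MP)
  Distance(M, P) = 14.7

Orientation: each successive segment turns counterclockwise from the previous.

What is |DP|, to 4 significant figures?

36.48

S is at the origin; SD runs at 33.1° with length 28.8, so D = (24.13, 15.73). ∠SDZ = 61.4° gives DZ at 151.7° from the x-axis; with |DZ| = 21.4, Z = (5.284, 25.87). ∠DZC = 103.9° gives ZC at -132.2° from the x-axis; with |ZC| = 12.7, C = (-3.247, 16.47). ∠ZCV = 106.4° gives CV at -58.60° from the x-axis; with |CV| = 10.8, V = (2.380, 7.247). ∠CVJ = 39.8° gives VJ at 81.60° from the x-axis; with |VJ| = 23.5, J = (5.813, 30.49). The perpendicularity gives JM at right angles to VJ, so JM runs at 171.6°; with |JM| = 16.1, M = (-10.11, 32.85). JM is perpendicular to MP, so MP runs at -98.40°; with |MP| = 14.7, P = (-12.26, 18.30). Then |DP| = |P − D| = 36.48.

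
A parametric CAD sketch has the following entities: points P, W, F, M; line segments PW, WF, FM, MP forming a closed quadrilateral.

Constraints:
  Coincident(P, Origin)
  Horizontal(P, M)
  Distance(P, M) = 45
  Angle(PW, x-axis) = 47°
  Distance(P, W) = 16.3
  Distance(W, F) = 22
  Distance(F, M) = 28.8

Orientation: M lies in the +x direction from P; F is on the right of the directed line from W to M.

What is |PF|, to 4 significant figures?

19.87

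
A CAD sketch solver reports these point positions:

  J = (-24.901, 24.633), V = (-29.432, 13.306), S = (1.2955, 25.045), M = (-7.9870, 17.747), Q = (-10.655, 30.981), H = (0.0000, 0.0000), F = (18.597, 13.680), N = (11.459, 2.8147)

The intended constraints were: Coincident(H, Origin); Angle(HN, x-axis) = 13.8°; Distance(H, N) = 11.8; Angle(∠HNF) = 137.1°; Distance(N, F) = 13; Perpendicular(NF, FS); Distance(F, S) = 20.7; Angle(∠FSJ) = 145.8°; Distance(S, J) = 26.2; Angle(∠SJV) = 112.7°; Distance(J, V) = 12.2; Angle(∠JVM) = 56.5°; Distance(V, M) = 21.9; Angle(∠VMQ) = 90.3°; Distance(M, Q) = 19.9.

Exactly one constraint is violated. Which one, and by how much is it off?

Distance(M, Q) = 19.9 — off by 6.40.

H = (0.00, 0.00) ✓; HN at 13.80° ✓; |HN| = 11.80 ✓; ∠HNF = 137.1° ✓; |NF| = 13.00 ✓; ∠(NF, FS) = 90.00° ✓; |FS| = 20.70 ✓; ∠FSJ = 145.8° ✓; |SJ| = 26.20 ✓; ∠SJV = 112.7° ✓; |JV| = 12.20 ✓; ∠JVM = 56.50° ✓; |VM| = 21.90 ✓; ∠VMQ = 90.30° ✓; |MQ| = 13.50 ✗.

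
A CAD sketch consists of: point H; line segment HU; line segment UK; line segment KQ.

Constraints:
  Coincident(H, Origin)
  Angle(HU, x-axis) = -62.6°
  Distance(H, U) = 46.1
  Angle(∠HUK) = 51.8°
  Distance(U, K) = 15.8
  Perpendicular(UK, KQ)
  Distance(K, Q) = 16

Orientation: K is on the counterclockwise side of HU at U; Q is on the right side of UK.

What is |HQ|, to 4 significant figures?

53.75

H is at the origin; HU runs at -62.6° with length 46.1, so U = 46.1·(cos -62.6°, sin -62.6°) = (21.22, -40.93). ∠HUK = 51.8°, so UK runs at -62.6° + (180° − 51.8°) = 65.60° from the x-axis; with |UK| = 15.8, K = U + 15.8·(cos 65.60°, sin 65.60°) = (27.74, -26.54). UK is perpendicular to KQ; with |KQ| = 16.0 on the right of UK, Q = K + 16.0·(0.9107, -0.4131) = (42.31, -33.15). Then |HQ| = |Q − H| = 53.75.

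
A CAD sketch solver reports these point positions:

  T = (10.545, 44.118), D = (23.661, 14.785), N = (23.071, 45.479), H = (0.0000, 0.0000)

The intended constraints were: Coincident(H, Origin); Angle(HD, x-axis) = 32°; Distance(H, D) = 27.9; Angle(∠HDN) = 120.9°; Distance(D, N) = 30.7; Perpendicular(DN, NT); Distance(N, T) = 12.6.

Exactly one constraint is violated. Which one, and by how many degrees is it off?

Perpendicular(DN, NT) — off by 5.10°.

H = (0.00, 0.00) ✓; HD at 32.00° ✓; |HD| = 27.90 ✓; ∠HDN = 120.9° ✓; |DN| = 30.70 ✓; ∠(DN, NT) = 95.10° ✗; |NT| = 12.60 ✓.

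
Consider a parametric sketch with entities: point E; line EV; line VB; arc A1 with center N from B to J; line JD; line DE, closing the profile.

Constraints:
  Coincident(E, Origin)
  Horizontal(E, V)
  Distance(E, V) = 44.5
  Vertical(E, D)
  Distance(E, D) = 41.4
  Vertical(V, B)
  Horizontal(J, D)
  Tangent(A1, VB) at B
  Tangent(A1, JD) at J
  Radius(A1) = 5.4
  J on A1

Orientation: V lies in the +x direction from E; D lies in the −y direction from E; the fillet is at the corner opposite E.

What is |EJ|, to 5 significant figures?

56.945

E is at the origin; EV is horizontal with |EV| = 44.5 and V on the +x side, so V = (44.500, 0.0000). ED is vertical with |ED| = 41.4 and D on the −y side, so D = (0.0000, -41.400). The virtual corner opposite E is at (44.500, -41.400). Since A1 is tangent to VB there, NB ⟂ VB and the tangent condition forces NJ to be normal to JD, with radius 5.4, so the center N sits 5.4 in from both sides at N = (39.100, -36.000). That places the tangent points at B = (44.500, -36.000) on VB and J = (39.100, -41.400) on JD. Then |EJ| = |J − E| = 56.945.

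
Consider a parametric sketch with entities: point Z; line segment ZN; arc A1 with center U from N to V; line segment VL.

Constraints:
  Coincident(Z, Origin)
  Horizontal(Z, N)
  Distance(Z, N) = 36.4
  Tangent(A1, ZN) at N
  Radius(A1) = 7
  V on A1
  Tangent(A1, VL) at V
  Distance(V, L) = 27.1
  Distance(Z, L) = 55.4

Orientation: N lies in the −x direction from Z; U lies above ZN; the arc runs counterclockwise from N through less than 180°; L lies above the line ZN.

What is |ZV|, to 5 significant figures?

32.073

Z is at the origin; ZN is horizontal with |ZN| = 36.4 and N on the −x side, so N = (-36.400, 0.0000). Tangency of A1 to ZN means the radius UN is perpendicular to ZN, so U = N + (0, 7) = (-36.400, 7.0000). Since UV ⟂ VL (tangency), |UL| = √(7.0² + 27.1²) = 27.989 regardless of where V sits on A1. So L lies on both circle(Z, 55.4) and circle(U, 27.989); the above-ZN intersection is L = (-43.730, 34.013). V is the foot of the tangent from L: V = (-30.317, 10.464).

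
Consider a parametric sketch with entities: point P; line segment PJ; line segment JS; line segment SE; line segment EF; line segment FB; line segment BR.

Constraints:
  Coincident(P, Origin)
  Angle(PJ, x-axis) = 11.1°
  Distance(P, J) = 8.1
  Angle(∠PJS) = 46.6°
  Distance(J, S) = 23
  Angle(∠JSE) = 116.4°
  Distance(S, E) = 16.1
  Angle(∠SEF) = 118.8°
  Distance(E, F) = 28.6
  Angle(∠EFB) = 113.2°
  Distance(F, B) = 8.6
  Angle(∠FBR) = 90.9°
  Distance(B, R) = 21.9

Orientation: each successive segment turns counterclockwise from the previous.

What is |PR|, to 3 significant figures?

9.61

P is at the origin; PJ runs at 11.1° with length 8.1, so J = (7.95, 1.56). ∠PJS = 46.6° gives JS at 144° from the x-axis; with |JS| = 23.0, S = (-10.8, 14.9). ∠JSE = 116.4° gives SE at -152° from the x-axis; with |SE| = 16.1, E = (-25.0, 7.33). ∠SEF = 118.8° gives EF at -90.7° from the x-axis; with |EF| = 28.6, F = (-25.3, -21.3). ∠EFB = 113.2° gives FB at -23.9° from the x-axis; with |FB| = 8.6, B = (-17.5, -24.7). ∠FBR = 90.9° gives BR at 65.2° from the x-axis; with |BR| = 21.9, R = (-8.28, -4.87). Then |PR| = |R − P| = 9.61.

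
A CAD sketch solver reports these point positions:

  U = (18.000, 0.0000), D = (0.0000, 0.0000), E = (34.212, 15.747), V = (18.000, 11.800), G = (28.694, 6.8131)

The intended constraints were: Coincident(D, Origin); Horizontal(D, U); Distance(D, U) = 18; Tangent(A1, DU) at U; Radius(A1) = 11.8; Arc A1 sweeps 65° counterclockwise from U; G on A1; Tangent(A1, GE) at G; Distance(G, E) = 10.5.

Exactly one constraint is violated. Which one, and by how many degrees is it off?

Tangent(A1, GE) at G — off by 6.70°.

D = (0.00, 0.00) ✓; D.y = 0.00, U.y = 0.00 ✓; |DU| = 18.00 ✓; ∠(VU, UD) = 90.00° ✓; |VU| = 11.80 ✓; bearing(V→G) − bearing(V→U) = 65.00° ✓; |VG| = 11.80 ✓; ∠(VG, GE) = 96.70° ✗; |GE| = 10.50 ✓.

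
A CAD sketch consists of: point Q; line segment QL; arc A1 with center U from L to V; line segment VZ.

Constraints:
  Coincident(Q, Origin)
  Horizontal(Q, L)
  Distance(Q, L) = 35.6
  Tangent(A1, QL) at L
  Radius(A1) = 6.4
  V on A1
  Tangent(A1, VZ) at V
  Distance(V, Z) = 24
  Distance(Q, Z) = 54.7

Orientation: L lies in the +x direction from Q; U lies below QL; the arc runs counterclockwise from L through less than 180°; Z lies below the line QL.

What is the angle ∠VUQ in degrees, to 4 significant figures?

51.35°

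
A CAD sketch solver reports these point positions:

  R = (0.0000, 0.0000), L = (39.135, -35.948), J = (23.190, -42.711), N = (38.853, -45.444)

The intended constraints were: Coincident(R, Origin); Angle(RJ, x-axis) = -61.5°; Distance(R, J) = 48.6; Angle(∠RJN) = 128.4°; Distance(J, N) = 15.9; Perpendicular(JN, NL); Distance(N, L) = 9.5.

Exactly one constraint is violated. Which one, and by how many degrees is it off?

Perpendicular(JN, NL) — off by 8.20°.

R = (0.00, 0.00) ✓; RJ at -61.50° ✓; |RJ| = 48.60 ✓; ∠RJN = 128.4° ✓; |JN| = 15.90 ✓; ∠(JN, NL) = 98.20° ✗; |NL| = 9.500 ✓.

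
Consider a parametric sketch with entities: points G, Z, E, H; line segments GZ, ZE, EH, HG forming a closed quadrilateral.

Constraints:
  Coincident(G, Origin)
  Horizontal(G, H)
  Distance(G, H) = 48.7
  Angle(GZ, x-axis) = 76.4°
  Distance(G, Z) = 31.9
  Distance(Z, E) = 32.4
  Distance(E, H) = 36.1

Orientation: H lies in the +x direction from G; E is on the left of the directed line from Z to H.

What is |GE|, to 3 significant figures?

52.9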